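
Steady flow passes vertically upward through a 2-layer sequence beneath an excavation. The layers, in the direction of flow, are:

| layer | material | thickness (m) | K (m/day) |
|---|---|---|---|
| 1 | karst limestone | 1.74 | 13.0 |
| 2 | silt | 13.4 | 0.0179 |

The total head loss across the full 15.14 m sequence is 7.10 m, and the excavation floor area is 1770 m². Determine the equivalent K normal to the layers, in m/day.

Flow is perpendicular to layering, so the layers act in series and the equivalent K is the thickness-weighted harmonic mean.
Total thickness L = 1.74 + 13.4 = 15.14 m.
Σ(b_i/K_i) = 1.74/13.0 + 13.4/0.0179 = 748.7 d.
K_eq = L / Σ(b_i/K_i) = 15.14 / 748.7 = 0.02022 m/day.

0.0202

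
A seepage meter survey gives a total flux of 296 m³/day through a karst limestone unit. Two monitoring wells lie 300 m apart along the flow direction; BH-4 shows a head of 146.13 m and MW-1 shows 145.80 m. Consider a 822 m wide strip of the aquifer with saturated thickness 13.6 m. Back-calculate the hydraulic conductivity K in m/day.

Cross-sectional area A = 822 × 13.6 = 11179 m².
Hydraulic gradient i = (146.13 − 145.80) / 300 = 0.33 / 300 = 0.001100.
From Q = K·A·i, K = Q / (A·i) = 296 / (11179 × 0.001100) = 24.07 m/day.

24.1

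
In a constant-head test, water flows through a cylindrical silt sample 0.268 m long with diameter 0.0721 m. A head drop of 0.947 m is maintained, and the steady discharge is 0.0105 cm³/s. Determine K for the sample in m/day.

Cross-sectional area A = π·(d/2)² = π × (0.0721/2)² = 0.004083 m².
Convert discharge: 0.0105 cm³/s = 1.050e-08 m³/s.
Darcy's law rearranged: K = Q·L / (A·Δh) = 1.050e-08 × 0.268 / (0.004083 × 0.947) = 7.278e-07 m/s = 0.06288 m/day.

0.0629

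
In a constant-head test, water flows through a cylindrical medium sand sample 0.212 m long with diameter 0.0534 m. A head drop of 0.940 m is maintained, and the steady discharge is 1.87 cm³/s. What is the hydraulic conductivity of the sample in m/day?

Cross-sectional area A = π·(d/2)² = π × (0.0534/2)² = 0.002240 m².
Convert discharge: 1.87 cm³/s = 1.870e-06 m³/s.
Darcy's law rearranged: K = Q·L / (A·Δh) = 1.870e-06 × 0.212 / (0.002240 × 0.940) = 0.0001883 m/s = 16.27 m/day.

16.3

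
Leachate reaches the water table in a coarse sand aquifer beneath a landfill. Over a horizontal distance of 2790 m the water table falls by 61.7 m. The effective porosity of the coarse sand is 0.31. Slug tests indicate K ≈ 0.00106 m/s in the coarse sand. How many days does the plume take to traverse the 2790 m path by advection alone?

427

Convert K: 0.00106 m/s × 86400 = 91.58 m/day.
Hydraulic gradient i = Δh / L = 61.7 / 2790 = 0.02211.
Darcy flux q = K · i = 91.58 × 0.02211 = 2.025 m/day.
Seepage velocity v = q / n_e = 2.025 / 0.31 = 6.533 m/day.
Travel time t = L / v = 2790 / 6.533 = 427.0 days.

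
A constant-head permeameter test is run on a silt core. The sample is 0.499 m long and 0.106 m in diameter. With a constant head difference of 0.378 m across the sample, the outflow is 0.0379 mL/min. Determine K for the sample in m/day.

Cross-sectional area A = π·(d/2)² = π × (0.106/2)² = 0.008825 m².
Convert discharge: 0.0379 mL/min = 6.317e-10 m³/s.
Darcy's law rearranged: K = Q·L / (A·Δh) = 6.317e-10 × 0.499 / (0.008825 × 0.378) = 9.449e-08 m/s = 0.008164 m/day.

0.00816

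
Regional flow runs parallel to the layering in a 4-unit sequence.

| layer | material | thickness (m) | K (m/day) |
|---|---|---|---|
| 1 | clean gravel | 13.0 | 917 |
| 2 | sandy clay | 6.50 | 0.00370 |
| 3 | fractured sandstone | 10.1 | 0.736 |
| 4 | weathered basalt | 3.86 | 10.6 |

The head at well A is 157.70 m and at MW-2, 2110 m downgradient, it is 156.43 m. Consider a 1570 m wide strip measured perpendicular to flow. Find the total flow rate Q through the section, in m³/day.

11300

Flow is parallel to layering, so each bed carries its own Darcy discharge and the transmissivities add.
Σ(K_i·b_i) = 917×13.0 + 0.00370×6.50 + 0.736×10.1 + 10.6×3.86 = 11969 m²/day.
Hydraulic gradient i = (157.70 − 156.43) / 2110 = 1.27 / 2110 = 0.0006019.
Q = Σ(K_i·b_i) · W · i = 11969 × 1570 × 0.0006019 = 11311 m³/day.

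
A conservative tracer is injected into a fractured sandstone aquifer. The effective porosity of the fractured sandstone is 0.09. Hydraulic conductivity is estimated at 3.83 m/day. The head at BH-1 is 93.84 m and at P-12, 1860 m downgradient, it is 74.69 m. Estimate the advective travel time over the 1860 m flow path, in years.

Hydraulic gradient i = (93.84 − 74.69) / 1860 = 19.15 / 1860 = 0.01030.
Darcy flux q = K · i = 3.830 × 0.01030 = 0.03943 m/day.
Seepage velocity v = q / n_e = 0.03943 / 0.09 = 0.4381 m/day.
Travel time t = L / v = 1860 / 0.4381 = 4245 days = 11.62 years.

11.6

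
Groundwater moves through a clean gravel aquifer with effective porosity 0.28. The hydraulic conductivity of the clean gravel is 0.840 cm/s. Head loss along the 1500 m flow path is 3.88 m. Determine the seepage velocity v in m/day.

Convert K: 0.840 cm/s × 864 = 725.8 m/day.
Hydraulic gradient i = Δh / L = 3.88 / 1500 = 0.002587.
Darcy flux q = K · i = 725.8 × 0.002587 = 1.877 m/day.
Seepage velocity v = q / n_e = 1.877 / 0.28 = 6.705 m/day.

6.70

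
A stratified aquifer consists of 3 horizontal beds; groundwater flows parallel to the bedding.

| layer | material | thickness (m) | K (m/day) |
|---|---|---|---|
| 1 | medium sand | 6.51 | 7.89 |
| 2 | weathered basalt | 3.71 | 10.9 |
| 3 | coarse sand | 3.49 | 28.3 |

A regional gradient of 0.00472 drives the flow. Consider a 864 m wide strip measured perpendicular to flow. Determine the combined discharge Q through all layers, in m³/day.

Flow is parallel to layering, so each bed carries its own Darcy discharge and the transmissivities add.
Σ(K_i·b_i) = 7.89×6.51 + 10.9×3.71 + 28.3×3.49 = 190.6 m²/day.
Hydraulic gradient i = 0.00472.
Q = Σ(K_i·b_i) · W · i = 190.6 × 864 × 0.004720 = 777.2 m³/day.

777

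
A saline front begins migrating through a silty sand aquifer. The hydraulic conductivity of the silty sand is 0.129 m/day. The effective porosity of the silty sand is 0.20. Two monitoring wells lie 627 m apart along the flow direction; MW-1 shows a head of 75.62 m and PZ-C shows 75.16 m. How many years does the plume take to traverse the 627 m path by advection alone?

3630

Hydraulic gradient i = (75.62 − 75.16) / 627 = 0.46 / 627 = 0.0007337.
Darcy flux q = K · i = 0.1290 × 0.0007337 = 9.464e-05 m/day.
Seepage velocity v = q / n_e = 9.464e-05 / 0.20 = 0.0004732 m/day.
Travel time t = L / v = 627 / 0.0004732 = 1.325e+06 days = 3628 years.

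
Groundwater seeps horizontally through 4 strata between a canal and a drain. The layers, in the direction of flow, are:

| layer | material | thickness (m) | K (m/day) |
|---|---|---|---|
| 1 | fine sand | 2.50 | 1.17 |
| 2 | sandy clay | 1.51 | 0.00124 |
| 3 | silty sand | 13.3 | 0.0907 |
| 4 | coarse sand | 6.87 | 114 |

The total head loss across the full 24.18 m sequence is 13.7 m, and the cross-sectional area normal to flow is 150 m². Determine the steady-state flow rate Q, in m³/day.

1.50

Flow is perpendicular to layering, so the layers act in series and the equivalent K is the thickness-weighted harmonic mean.
Total thickness L = 2.50 + 1.51 + 13.3 + 6.87 = 24.18 m.
Σ(b_i/K_i) = 2.50/1.17 + 1.51/0.00124 + 13.3/0.0907 + 6.87/114 = 1367 d.
K_eq = L / Σ(b_i/K_i) = 24.18 / 1367 = 0.01769 m/day.
Q = K_eq · A · (Δh/L) = 0.01769 × 150 × (13.7/24.18) = 1.504 m³/day.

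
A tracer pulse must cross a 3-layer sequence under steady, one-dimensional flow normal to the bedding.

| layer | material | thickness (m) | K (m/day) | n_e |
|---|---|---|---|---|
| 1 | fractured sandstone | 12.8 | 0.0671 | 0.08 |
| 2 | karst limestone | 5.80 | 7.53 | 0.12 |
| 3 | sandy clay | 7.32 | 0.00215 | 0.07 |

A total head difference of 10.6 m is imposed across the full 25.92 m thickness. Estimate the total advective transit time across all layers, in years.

2.07

With flow normal to the layers, continuity requires the same specific discharge q through every layer.
Σ(b_i/K_i) = 12.8/0.0671 + 5.80/7.53 + 7.32/0.00215 = 3596 d.
q = Δh / Σ(b_i/K_i) = 10.6 / 3596 = 0.002948 m/day.
In each layer the seepage velocity is v_i = q/n_i, so the layer transit time is t_i = b_i·n_i / q:
  layer 1 (fractured sandstone): t_1 = 12.8 × 0.08 / 0.002948 = 347.4 d
  layer 2 (karst limestone): t_2 = 5.80 × 0.12 / 0.002948 = 236.1 d
  layer 3 (sandy clay): t_3 = 7.32 × 0.07 / 0.002948 = 173.8 d
Total t = Σ t_i = 757.4 days = 2.074 years.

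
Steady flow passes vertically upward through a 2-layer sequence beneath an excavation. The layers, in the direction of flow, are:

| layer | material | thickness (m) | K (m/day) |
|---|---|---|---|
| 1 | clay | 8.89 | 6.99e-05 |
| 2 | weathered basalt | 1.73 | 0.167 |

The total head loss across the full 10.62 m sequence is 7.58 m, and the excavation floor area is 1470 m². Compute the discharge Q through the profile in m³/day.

Flow is perpendicular to layering, so the layers act in series and the equivalent K is the thickness-weighted harmonic mean.
Total thickness L = 8.89 + 1.73 = 10.62 m.
Σ(b_i/K_i) = 8.89/6.99e-05 + 1.73/0.167 = 1.272e+05 d.
K_eq = L / Σ(b_i/K_i) = 10.62 / 1.272e+05 = 8.350e-05 m/day.
Q = K_eq · A · (Δh/L) = 8.350e-05 × 1470 × (7.58/10.62) = 0.08760 m³/day.

0.0876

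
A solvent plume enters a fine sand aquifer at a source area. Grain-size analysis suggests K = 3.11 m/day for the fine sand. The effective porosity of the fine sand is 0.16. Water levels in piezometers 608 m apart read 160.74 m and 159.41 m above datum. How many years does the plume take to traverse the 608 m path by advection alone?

39.1

Hydraulic gradient i = (160.74 − 159.41) / 608 = 1.33 / 608 = 0.002188.
Darcy flux q = K · i = 3.110 × 0.002188 = 0.006803 m/day.
Seepage velocity v = q / n_e = 0.006803 / 0.16 = 0.04252 m/day.
Travel time t = L / v = 608 / 0.04252 = 14299 days = 39.15 years.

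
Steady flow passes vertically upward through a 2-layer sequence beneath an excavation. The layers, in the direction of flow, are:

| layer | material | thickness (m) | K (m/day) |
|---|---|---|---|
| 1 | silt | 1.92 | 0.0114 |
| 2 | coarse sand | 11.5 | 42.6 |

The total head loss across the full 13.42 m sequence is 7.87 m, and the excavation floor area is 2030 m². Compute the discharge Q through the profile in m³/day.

94.7

Flow is perpendicular to layering, so the layers act in series and the equivalent K is the thickness-weighted harmonic mean.
Total thickness L = 1.92 + 11.5 = 13.42 m.
Σ(b_i/K_i) = 1.92/0.0114 + 11.5/42.6 = 168.7 d.
K_eq = L / Σ(b_i/K_i) = 13.42 / 168.7 = 0.07955 m/day.
Q = K_eq · A · (Δh/L) = 0.07955 × 2030 × (7.87/13.42) = 94.71 m³/day.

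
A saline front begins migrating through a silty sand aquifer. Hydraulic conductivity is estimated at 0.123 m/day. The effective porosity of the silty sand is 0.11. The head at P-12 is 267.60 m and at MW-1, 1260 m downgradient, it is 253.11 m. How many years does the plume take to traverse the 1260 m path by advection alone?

268

Hydraulic gradient i = (267.60 − 253.11) / 1260 = 14.49 / 1260 = 0.01150.
Darcy flux q = K · i = 0.1230 × 0.01150 = 0.001414 m/day.
Seepage velocity v = q / n_e = 0.001414 / 0.11 = 0.01286 m/day.
Travel time t = L / v = 1260 / 0.01286 = 97985 days = 268.3 years.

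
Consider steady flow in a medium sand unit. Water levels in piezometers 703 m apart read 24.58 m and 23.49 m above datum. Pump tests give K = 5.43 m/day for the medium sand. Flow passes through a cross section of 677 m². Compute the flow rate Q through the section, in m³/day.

Hydraulic gradient i = (24.58 − 23.49) / 703 = 1.09 / 703 = 0.001550.
Darcy's law: Q = K · A · i = 5.430 × 677.0 × 0.001550 = 5.700 m³/day.

5.70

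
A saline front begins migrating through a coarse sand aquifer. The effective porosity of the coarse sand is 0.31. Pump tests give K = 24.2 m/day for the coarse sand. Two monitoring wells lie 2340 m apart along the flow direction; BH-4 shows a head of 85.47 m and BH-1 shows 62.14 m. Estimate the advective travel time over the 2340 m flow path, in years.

8.23

Hydraulic gradient i = (85.47 − 62.14) / 2340 = 23.33 / 2340 = 0.009970.
Darcy flux q = K · i = 24.20 × 0.009970 = 0.2413 m/day.
Seepage velocity v = q / n_e = 0.2413 / 0.31 = 0.7783 m/day.
Travel time t = L / v = 2340 / 0.7783 = 3007 days = 8.231 years.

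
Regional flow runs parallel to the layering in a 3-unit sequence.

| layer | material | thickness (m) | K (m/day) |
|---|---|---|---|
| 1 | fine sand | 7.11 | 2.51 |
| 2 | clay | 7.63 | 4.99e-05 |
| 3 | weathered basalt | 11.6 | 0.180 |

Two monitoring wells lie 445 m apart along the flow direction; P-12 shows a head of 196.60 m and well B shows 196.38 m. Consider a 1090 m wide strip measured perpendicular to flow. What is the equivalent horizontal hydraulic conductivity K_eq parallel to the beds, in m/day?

Flow is parallel to layering, so each bed carries its own Darcy discharge and the transmissivities add.
Σ(K_i·b_i) = 2.51×7.11 + 4.99e-05×7.63 + 0.180×11.6 = 19.93 m²/day.
Total thickness b = 26.34 m, so K_eq = Σ(K_i·b_i)/b = 0.7568 m/day.

0.757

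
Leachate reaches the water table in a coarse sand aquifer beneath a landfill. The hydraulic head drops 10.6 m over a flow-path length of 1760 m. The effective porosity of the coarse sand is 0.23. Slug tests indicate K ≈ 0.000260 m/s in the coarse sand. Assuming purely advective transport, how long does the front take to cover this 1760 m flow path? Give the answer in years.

8.19

Convert K: 0.000260 m/s × 86400 = 22.46 m/day.
Hydraulic gradient i = Δh / L = 10.6 / 1760 = 0.006023.
Darcy flux q = K · i = 22.46 × 0.006023 = 0.1353 m/day.
Seepage velocity v = q / n_e = 0.1353 / 0.23 = 0.5882 m/day.
Travel time t = L / v = 1760 / 0.5882 = 2992 days = 8.192 years.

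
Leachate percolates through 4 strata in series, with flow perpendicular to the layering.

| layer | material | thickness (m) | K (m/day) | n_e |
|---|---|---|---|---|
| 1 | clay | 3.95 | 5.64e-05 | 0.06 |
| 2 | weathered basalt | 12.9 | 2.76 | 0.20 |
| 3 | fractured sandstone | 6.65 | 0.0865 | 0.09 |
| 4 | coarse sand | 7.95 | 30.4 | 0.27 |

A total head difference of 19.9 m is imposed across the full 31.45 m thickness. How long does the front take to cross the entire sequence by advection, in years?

With flow normal to the layers, continuity requires the same specific discharge q through every layer.
Σ(b_i/K_i) = 3.95/5.64e-05 + 12.9/2.76 + 6.65/0.0865 + 7.95/30.4 = 70117 d.
q = Δh / Σ(b_i/K_i) = 19.9 / 70117 = 0.0002838 m/day.
In each layer the seepage velocity is v_i = q/n_i, so the layer transit time is t_i = b_i·n_i / q:
  layer 1 (clay): t_1 = 3.95 × 0.06 / 0.0002838 = 835.1 d
  layer 2 (weathered basalt): t_2 = 12.9 × 0.20 / 0.0002838 = 9091 d
  layer 3 (fractured sandstone): t_3 = 6.65 × 0.09 / 0.0002838 = 2109 d
  layer 4 (coarse sand): t_4 = 7.95 × 0.27 / 0.0002838 = 7563 d
Total t = Σ t_i = 19598 days = 53.66 years.

53.7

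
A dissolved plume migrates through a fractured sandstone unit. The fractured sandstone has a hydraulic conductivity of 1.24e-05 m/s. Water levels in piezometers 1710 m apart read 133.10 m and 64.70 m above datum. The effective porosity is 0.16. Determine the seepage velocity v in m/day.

Convert K: 1.24e-05 m/s × 86400 = 1.071 m/day.
Hydraulic gradient i = (133.10 − 64.70) / 1710 = 68.4 / 1710 = 0.04000.
Darcy flux q = K · i = 1.071 × 0.04000 = 0.04285 m/day.
Seepage velocity v = q / n_e = 0.04285 / 0.16 = 0.2678 m/day.

0.268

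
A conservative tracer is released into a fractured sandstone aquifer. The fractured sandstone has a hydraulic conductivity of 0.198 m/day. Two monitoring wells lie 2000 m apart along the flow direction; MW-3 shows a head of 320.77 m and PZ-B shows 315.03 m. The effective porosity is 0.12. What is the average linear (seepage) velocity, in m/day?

Hydraulic gradient i = (320.77 − 315.03) / 2000 = 5.74 / 2000 = 0.002870.
Darcy flux q = K · i = 0.1980 × 0.002870 = 0.0005683 m/day.
Seepage velocity v = q / n_e = 0.0005683 / 0.12 = 0.004736 m/day.

0.00474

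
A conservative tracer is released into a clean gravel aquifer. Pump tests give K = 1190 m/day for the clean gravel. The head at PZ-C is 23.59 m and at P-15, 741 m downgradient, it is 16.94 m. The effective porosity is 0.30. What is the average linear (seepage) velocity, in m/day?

Hydraulic gradient i = (23.59 − 16.94) / 741 = 6.65 / 741 = 0.008974.
Darcy flux q = K · i = 1190 × 0.008974 = 10.68 m/day.
Seepage velocity v = q / n_e = 10.68 / 0.30 = 35.60 m/day.

35.6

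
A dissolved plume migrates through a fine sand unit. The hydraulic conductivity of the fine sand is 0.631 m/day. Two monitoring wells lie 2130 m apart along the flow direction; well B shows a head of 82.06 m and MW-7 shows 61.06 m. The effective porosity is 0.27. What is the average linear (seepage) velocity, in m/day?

0.0230

Hydraulic gradient i = (82.06 − 61.06) / 2130 = 21 / 2130 = 0.009859.
Darcy flux q = K · i = 0.6310 × 0.009859 = 0.006221 m/day.
Seepage velocity v = q / n_e = 0.006221 / 0.27 = 0.02304 m/day.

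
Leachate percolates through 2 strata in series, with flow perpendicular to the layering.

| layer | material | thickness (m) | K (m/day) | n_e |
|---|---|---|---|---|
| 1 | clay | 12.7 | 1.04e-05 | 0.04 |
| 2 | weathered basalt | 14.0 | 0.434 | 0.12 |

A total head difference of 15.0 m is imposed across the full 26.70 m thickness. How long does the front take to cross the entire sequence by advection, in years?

With flow normal to the layers, continuity requires the same specific discharge q through every layer.
Σ(b_i/K_i) = 12.7/1.04e-05 + 14.0/0.434 = 1.221e+06 d.
q = Δh / Σ(b_i/K_i) = 15.0 / 1.221e+06 = 1.228e-05 m/day.
In each layer the seepage velocity is v_i = q/n_i, so the layer transit time is t_i = b_i·n_i / q:
  layer 1 (clay): t_1 = 12.7 × 0.04 / 1.228e-05 = 41358 d
  layer 2 (weathered basalt): t_2 = 14.0 × 0.12 / 1.228e-05 = 1.368e+05 d
Total t = Σ t_i = 1.781e+05 days = 487.7 years.

488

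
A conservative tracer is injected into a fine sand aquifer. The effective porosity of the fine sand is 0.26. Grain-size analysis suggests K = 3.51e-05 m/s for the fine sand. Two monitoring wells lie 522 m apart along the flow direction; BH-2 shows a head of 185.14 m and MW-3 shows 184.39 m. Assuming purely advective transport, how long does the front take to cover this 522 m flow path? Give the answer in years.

Convert K: 3.51e-05 m/s × 86400 = 3.033 m/day.
Hydraulic gradient i = (185.14 − 184.39) / 522 = 0.75 / 522 = 0.001437.
Darcy flux q = K · i = 3.033 × 0.001437 = 0.004357 m/day.
Seepage velocity v = q / n_e = 0.004357 / 0.26 = 0.01676 m/day.
Travel time t = L / v = 522 / 0.01676 = 31148 days = 85.28 years.

85.3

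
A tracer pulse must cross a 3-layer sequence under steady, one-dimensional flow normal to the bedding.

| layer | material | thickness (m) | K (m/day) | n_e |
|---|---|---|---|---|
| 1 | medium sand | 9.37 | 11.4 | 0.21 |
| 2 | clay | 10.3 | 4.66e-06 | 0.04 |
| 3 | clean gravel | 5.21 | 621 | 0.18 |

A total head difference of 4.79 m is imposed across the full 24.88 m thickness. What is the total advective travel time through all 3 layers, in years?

4190

With flow normal to the layers, continuity requires the same specific discharge q through every layer.
Σ(b_i/K_i) = 9.37/11.4 + 10.3/4.66e-06 + 5.21/621 = 2.210e+06 d.
q = Δh / Σ(b_i/K_i) = 4.79 / 2.210e+06 = 2.167e-06 m/day.
In each layer the seepage velocity is v_i = q/n_i, so the layer transit time is t_i = b_i·n_i / q:
  layer 1 (medium sand): t_1 = 9.37 × 0.21 / 2.167e-06 = 9.080e+05 d
  layer 2 (clay): t_2 = 10.3 × 0.04 / 2.167e-06 = 1.901e+05 d
  layer 3 (clean gravel): t_3 = 5.21 × 0.18 / 2.167e-06 = 4.327e+05 d
Total t = Σ t_i = 1.531e+06 days = 4191 years.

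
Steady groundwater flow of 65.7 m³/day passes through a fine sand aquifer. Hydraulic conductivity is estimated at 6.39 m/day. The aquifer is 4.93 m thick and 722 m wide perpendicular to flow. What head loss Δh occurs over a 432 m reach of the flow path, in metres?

1.25

Cross-sectional area A = 722 × 4.93 = 3559 m².
From Q = K·A·i, i = Q / (K·A) = 65.7 / (6.390 × 3559) = 0.002889.
Head loss Δh = i · L = 0.002889 × 432 = 1.248 m.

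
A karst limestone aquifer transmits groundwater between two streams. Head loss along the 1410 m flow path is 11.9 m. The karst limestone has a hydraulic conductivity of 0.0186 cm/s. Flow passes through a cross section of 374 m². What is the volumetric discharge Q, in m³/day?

50.7

Convert K: 0.0186 cm/s × 864 = 16.07 m/day.
Hydraulic gradient i = Δh / L = 11.9 / 1410 = 0.008440.
Darcy's law: Q = K · A · i = 16.07 × 374.0 × 0.008440 = 50.73 m³/day.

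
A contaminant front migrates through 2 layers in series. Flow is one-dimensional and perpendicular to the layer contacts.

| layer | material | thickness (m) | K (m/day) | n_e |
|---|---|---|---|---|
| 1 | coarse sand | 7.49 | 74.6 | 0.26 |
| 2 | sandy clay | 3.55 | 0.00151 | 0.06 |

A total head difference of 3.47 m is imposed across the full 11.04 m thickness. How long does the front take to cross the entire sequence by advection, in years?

With flow normal to the layers, continuity requires the same specific discharge q through every layer.
Σ(b_i/K_i) = 7.49/74.6 + 3.55/0.00151 = 2351 d.
q = Δh / Σ(b_i/K_i) = 3.47 / 2351 = 0.001476 m/day.
In each layer the seepage velocity is v_i = q/n_i, so the layer transit time is t_i = b_i·n_i / q:
  layer 1 (coarse sand): t_1 = 7.49 × 0.26 / 0.001476 = 1319 d
  layer 2 (sandy clay): t_2 = 3.55 × 0.06 / 0.001476 = 144.3 d
Total t = Σ t_i = 1464 days = 4.008 years.

4.01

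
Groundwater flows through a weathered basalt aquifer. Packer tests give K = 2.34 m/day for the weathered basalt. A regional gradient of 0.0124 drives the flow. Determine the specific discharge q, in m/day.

0.0290

Hydraulic gradient i = 0.0124.
Specific discharge q = K · i = 2.340 × 0.01240 = 0.02902 m/day.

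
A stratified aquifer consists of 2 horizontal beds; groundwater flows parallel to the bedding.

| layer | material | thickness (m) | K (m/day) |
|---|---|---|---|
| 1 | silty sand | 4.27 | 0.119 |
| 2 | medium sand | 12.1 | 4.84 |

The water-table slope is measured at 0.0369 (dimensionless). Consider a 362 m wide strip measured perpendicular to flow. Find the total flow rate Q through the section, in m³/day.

789

Flow is parallel to layering, so each bed carries its own Darcy discharge and the transmissivities add.
Σ(K_i·b_i) = 0.119×4.27 + 4.84×12.1 = 59.07 m²/day.
Hydraulic gradient i = 0.0369.
Q = Σ(K_i·b_i) · W · i = 59.07 × 362 × 0.03690 = 789.1 m³/day.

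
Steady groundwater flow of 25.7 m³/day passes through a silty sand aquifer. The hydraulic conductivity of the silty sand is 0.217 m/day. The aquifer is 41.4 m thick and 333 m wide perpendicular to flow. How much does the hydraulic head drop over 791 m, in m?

6.80

Cross-sectional area A = 333 × 41.4 = 13786 m².
From Q = K·A·i, i = Q / (K·A) = 25.7 / (0.2170 × 13786) = 0.008591.
Head loss Δh = i · L = 0.008591 × 791 = 6.795 m.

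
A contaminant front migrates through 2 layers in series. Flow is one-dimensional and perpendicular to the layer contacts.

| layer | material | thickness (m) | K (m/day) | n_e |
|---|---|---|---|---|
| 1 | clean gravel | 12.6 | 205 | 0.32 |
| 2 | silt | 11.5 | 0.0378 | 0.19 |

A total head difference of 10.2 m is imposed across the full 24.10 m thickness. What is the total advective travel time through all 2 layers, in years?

0.508

With flow normal to the layers, continuity requires the same specific discharge q through every layer.
Σ(b_i/K_i) = 12.6/205 + 11.5/0.0378 = 304.3 d.
q = Δh / Σ(b_i/K_i) = 10.2 / 304.3 = 0.03352 m/day.
In each layer the seepage velocity is v_i = q/n_i, so the layer transit time is t_i = b_i·n_i / q:
  layer 1 (clean gravel): t_1 = 12.6 × 0.32 / 0.03352 = 120.3 d
  layer 2 (silt): t_2 = 11.5 × 0.19 / 0.03352 = 65.18 d
Total t = Σ t_i = 185.5 days = 0.5078 years.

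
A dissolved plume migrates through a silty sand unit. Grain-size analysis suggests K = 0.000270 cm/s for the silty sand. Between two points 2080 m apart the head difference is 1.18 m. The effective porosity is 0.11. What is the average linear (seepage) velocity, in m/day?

0.00120

Convert K: 0.000270 cm/s × 864 = 0.2333 m/day.
Hydraulic gradient i = Δh / L = 1.18 / 2080 = 0.0005673.
Darcy flux q = K · i = 0.2333 × 0.0005673 = 0.0001323 m/day.
Seepage velocity v = q / n_e = 0.0001323 / 0.11 = 0.001203 m/day.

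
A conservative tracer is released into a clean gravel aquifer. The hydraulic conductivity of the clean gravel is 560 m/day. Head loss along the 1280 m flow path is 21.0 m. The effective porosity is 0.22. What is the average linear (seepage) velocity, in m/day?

Hydraulic gradient i = Δh / L = 21.0 / 1280 = 0.01641.
Darcy flux q = K · i = 560.0 × 0.01641 = 9.188 m/day.
Seepage velocity v = q / n_e = 9.188 / 0.22 = 41.76 m/day.

41.8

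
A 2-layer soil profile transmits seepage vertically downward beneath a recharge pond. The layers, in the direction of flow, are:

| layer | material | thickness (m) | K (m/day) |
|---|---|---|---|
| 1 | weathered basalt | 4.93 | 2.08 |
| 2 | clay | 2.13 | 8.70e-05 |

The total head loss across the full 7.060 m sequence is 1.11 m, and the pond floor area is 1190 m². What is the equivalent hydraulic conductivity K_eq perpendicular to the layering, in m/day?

Flow is perpendicular to layering, so the layers act in series and the equivalent K is the thickness-weighted harmonic mean.
Total thickness L = 4.93 + 2.13 = 7.060 m.
Σ(b_i/K_i) = 4.93/2.08 + 2.13/8.70e-05 = 24485 d.
K_eq = L / Σ(b_i/K_i) = 7.060 / 24485 = 0.0002883 m/day.

0.000288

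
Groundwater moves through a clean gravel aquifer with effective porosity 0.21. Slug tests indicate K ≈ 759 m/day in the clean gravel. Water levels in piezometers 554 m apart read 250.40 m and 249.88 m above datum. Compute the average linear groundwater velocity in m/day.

Hydraulic gradient i = (250.40 − 249.88) / 554 = 0.52 / 554 = 0.0009386.
Darcy flux q = K · i = 759.0 × 0.0009386 = 0.7124 m/day.
Seepage velocity v = q / n_e = 0.7124 / 0.21 = 3.392 m/day.

3.39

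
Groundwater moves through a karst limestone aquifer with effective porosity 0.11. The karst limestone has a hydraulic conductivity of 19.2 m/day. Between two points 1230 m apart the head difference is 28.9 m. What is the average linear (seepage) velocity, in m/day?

4.10

Hydraulic gradient i = Δh / L = 28.9 / 1230 = 0.02350.
Darcy flux q = K · i = 19.20 × 0.02350 = 0.4511 m/day.
Seepage velocity v = q / n_e = 0.4511 / 0.11 = 4.101 m/day.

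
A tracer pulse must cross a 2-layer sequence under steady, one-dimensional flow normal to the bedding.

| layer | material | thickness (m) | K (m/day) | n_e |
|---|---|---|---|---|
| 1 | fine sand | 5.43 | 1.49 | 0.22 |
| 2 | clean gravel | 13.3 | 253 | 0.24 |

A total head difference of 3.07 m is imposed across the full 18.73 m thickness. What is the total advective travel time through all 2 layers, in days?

5.28

With flow normal to the layers, continuity requires the same specific discharge q through every layer.
Σ(b_i/K_i) = 5.43/1.49 + 13.3/253 = 3.697 d.
q = Δh / Σ(b_i/K_i) = 3.07 / 3.697 = 0.8304 m/day.
In each layer the seepage velocity is v_i = q/n_i, so the layer transit time is t_i = b_i·n_i / q:
  layer 1 (fine sand): t_1 = 5.43 × 0.22 / 0.8304 = 1.439 d
  layer 2 (clean gravel): t_2 = 13.3 × 0.24 / 0.8304 = 3.844 d
Total t = Σ t_i = 5.282 days.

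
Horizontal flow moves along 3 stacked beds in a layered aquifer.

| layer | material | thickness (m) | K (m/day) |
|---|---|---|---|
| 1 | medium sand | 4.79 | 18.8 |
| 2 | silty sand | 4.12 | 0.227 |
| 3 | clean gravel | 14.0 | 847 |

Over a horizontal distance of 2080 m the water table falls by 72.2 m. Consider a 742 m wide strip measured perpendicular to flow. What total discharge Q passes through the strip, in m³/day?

308000

Flow is parallel to layering, so each bed carries its own Darcy discharge and the transmissivities add.
Σ(K_i·b_i) = 18.8×4.79 + 0.227×4.12 + 847×14.0 = 11949 m²/day.
Hydraulic gradient i = Δh / L = 72.2 / 2080 = 0.03471.
Q = Σ(K_i·b_i) · W · i = 11949 × 742 × 0.03471 = 3.078e+05 m³/day.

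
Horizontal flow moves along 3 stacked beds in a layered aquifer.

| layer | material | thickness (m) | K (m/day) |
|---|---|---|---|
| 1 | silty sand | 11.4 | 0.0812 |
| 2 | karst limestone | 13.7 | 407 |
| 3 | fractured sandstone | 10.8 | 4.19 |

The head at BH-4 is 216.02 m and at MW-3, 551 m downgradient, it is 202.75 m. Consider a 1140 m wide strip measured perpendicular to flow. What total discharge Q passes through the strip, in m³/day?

Flow is parallel to layering, so each bed carries its own Darcy discharge and the transmissivities add.
Σ(K_i·b_i) = 0.0812×11.4 + 407×13.7 + 4.19×10.8 = 5622 m²/day.
Hydraulic gradient i = (216.02 − 202.75) / 551 = 13.27 / 551 = 0.02408.
Q = Σ(K_i·b_i) · W · i = 5622 × 1140 × 0.02408 = 1.544e+05 m³/day.

154000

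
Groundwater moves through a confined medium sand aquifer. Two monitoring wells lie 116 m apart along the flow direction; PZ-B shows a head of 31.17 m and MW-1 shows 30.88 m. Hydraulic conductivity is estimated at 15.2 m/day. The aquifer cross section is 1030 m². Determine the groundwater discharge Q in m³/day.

Hydraulic gradient i = (31.17 − 30.88) / 116 = 0.29 / 116 = 0.002500.
Darcy's law: Q = K · A · i = 15.20 × 1030 × 0.002500 = 39.14 m³/day.

39.1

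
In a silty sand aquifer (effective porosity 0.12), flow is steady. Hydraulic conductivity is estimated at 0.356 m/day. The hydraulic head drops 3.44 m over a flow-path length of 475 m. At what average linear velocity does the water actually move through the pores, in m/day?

Hydraulic gradient i = Δh / L = 3.44 / 475 = 0.007242.
Darcy flux q = K · i = 0.3560 × 0.007242 = 0.002578 m/day.
Seepage velocity v = q / n_e = 0.002578 / 0.12 = 0.02148 m/day.

0.0215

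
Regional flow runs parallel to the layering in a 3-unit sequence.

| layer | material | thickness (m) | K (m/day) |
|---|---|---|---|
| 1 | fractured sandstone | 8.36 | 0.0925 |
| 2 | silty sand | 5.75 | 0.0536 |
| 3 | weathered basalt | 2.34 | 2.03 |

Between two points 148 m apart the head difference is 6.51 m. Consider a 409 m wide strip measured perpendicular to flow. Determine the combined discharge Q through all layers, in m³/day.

Flow is parallel to layering, so each bed carries its own Darcy discharge and the transmissivities add.
Σ(K_i·b_i) = 0.0925×8.36 + 0.0536×5.75 + 2.03×2.34 = 5.832 m²/day.
Hydraulic gradient i = Δh / L = 6.51 / 148 = 0.04399.
Q = Σ(K_i·b_i) · W · i = 5.832 × 409 × 0.04399 = 104.9 m³/day.

105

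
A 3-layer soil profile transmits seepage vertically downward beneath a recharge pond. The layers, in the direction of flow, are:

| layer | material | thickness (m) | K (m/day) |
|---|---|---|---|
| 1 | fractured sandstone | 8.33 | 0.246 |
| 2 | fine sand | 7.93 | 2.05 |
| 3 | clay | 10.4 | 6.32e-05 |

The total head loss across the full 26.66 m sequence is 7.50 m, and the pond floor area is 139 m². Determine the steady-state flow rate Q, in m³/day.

Flow is perpendicular to layering, so the layers act in series and the equivalent K is the thickness-weighted harmonic mean.
Total thickness L = 8.33 + 7.93 + 10.4 = 26.66 m.
Σ(b_i/K_i) = 8.33/0.246 + 7.93/2.05 + 10.4/6.32e-05 = 1.646e+05 d.
K_eq = L / Σ(b_i/K_i) = 26.66 / 1.646e+05 = 0.0001620 m/day.
Q = K_eq · A · (Δh/L) = 0.0001620 × 139 × (7.50/26.66) = 0.006334 m³/day.

0.00633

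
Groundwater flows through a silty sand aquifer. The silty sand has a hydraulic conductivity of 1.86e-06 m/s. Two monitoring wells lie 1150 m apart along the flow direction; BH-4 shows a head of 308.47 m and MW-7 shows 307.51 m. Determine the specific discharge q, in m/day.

Convert K: 1.86e-06 m/s × 86400 = 0.1607 m/day.
Hydraulic gradient i = (308.47 − 307.51) / 1150 = 0.96 / 1150 = 0.0008348.
Specific discharge q = K · i = 0.1607 × 0.0008348 = 0.0001342 m/day.

0.000134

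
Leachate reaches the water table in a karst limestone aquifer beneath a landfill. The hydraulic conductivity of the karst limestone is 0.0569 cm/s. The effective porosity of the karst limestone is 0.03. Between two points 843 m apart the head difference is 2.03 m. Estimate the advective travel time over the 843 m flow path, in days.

214

Convert K: 0.0569 cm/s × 864 = 49.16 m/day.
Hydraulic gradient i = Δh / L = 2.03 / 843 = 0.002408.
Darcy flux q = K · i = 49.16 × 0.002408 = 0.1184 m/day.
Seepage velocity v = q / n_e = 0.1184 / 0.03 = 3.946 m/day.
Travel time t = L / v = 843 / 3.946 = 213.6 days.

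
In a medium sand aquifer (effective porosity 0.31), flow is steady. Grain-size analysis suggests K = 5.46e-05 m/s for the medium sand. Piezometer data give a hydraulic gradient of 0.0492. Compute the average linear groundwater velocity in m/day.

0.749

Convert K: 5.46e-05 m/s × 86400 = 4.717 m/day.
Hydraulic gradient i = 0.0492.
Darcy flux q = K · i = 4.717 × 0.04920 = 0.2321 m/day.
Seepage velocity v = q / n_e = 0.2321 / 0.31 = 0.7487 m/day.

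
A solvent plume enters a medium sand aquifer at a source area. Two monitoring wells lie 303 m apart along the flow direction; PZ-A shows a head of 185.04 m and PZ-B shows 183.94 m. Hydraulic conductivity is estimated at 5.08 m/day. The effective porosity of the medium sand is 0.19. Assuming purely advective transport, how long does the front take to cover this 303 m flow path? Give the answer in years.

8.55

Hydraulic gradient i = (185.04 − 183.94) / 303 = 1.1 / 303 = 0.003630.
Darcy flux q = K · i = 5.080 × 0.003630 = 0.01844 m/day.
Seepage velocity v = q / n_e = 0.01844 / 0.19 = 0.09706 m/day.
Travel time t = L / v = 303 / 0.09706 = 3122 days = 8.547 years.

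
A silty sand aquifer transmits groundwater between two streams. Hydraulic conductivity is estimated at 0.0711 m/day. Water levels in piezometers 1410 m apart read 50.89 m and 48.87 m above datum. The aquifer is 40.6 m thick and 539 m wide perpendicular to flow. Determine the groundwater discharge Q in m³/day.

2.23

Cross-sectional area A = 539 × 40.6 = 21883 m².
Hydraulic gradient i = (50.89 − 48.87) / 1410 = 2.02 / 1410 = 0.001433.
Darcy's law: Q = K · A · i = 0.07110 × 21883 × 0.001433 = 2.229 m³/day.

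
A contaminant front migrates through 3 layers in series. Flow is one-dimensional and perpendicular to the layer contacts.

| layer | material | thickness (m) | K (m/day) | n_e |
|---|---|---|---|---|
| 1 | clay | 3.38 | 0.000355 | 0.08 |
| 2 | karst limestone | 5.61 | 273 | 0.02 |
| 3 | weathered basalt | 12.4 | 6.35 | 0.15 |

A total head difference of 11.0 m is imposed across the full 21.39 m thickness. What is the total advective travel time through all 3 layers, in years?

With flow normal to the layers, continuity requires the same specific discharge q through every layer.
Σ(b_i/K_i) = 3.38/0.000355 + 5.61/273 + 12.4/6.35 = 9523 d.
q = Δh / Σ(b_i/K_i) = 11.0 / 9523 = 0.001155 m/day.
In each layer the seepage velocity is v_i = q/n_i, so the layer transit time is t_i = b_i·n_i / q:
  layer 1 (clay): t_1 = 3.38 × 0.08 / 0.001155 = 234.1 d
  layer 2 (karst limestone): t_2 = 5.61 × 0.02 / 0.001155 = 97.14 d
  layer 3 (weathered basalt): t_3 = 12.4 × 0.15 / 0.001155 = 1610 d
Total t = Σ t_i = 1942 days = 5.316 years.

5.32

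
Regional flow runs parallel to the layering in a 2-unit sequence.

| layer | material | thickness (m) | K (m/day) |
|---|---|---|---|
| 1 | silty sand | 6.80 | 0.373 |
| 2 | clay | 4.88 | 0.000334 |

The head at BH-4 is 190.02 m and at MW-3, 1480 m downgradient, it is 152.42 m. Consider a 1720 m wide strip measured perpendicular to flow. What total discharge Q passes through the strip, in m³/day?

111

Flow is parallel to layering, so each bed carries its own Darcy discharge and the transmissivities add.
Σ(K_i·b_i) = 0.373×6.80 + 0.000334×4.88 = 2.538 m²/day.
Hydraulic gradient i = (190.02 − 152.42) / 1480 = 37.6 / 1480 = 0.02541.
Q = Σ(K_i·b_i) · W · i = 2.538 × 1720 × 0.02541 = 110.9 m³/day.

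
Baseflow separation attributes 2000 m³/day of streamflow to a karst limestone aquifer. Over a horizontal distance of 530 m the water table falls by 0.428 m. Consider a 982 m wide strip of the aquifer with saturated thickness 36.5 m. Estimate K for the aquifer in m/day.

Cross-sectional area A = 982 × 36.5 = 35843 m².
Hydraulic gradient i = Δh / L = 0.428 / 530 = 0.0008075.
From Q = K·A·i, K = Q / (A·i) = 2000 / (35843 × 0.0008075) = 69.10 m/day.

69.1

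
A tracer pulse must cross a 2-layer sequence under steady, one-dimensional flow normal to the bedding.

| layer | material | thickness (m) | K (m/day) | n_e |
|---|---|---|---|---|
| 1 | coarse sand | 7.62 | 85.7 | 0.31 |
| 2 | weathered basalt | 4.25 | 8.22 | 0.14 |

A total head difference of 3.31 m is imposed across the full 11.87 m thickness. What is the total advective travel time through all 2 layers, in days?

0.541

With flow normal to the layers, continuity requires the same specific discharge q through every layer.
Σ(b_i/K_i) = 7.62/85.7 + 4.25/8.22 = 0.6059 d.
q = Δh / Σ(b_i/K_i) = 3.31 / 0.6059 = 5.463 m/day.
In each layer the seepage velocity is v_i = q/n_i, so the layer transit time is t_i = b_i·n_i / q:
  layer 1 (coarse sand): t_1 = 7.62 × 0.31 / 5.463 = 0.4324 d
  layer 2 (weathered basalt): t_2 = 4.25 × 0.14 / 5.463 = 0.1089 d
Total t = Σ t_i = 0.5414 days.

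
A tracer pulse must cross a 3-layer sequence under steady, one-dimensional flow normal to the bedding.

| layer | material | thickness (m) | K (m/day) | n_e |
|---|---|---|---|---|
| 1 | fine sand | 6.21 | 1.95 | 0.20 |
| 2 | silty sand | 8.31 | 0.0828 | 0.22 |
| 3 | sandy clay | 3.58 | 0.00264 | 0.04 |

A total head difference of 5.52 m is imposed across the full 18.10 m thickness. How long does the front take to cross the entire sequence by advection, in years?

2.33

With flow normal to the layers, continuity requires the same specific discharge q through every layer.
Σ(b_i/K_i) = 6.21/1.95 + 8.31/0.0828 + 3.58/0.00264 = 1460 d.
q = Δh / Σ(b_i/K_i) = 5.52 / 1460 = 0.003782 m/day.
In each layer the seepage velocity is v_i = q/n_i, so the layer transit time is t_i = b_i·n_i / q:
  layer 1 (fine sand): t_1 = 6.21 × 0.20 / 0.003782 = 328.4 d
  layer 2 (silty sand): t_2 = 8.31 × 0.22 / 0.003782 = 483.4 d
  layer 3 (sandy clay): t_3 = 3.58 × 0.04 / 0.003782 = 37.87 d
Total t = Σ t_i = 849.7 days = 2.326 years.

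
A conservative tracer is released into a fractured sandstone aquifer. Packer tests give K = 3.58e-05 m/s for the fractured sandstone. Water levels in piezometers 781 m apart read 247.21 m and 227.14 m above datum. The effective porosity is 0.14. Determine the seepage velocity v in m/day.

0.568

Convert K: 3.58e-05 m/s × 86400 = 3.093 m/day.
Hydraulic gradient i = (247.21 − 227.14) / 781 = 20.07 / 781 = 0.02570.
Darcy flux q = K · i = 3.093 × 0.02570 = 0.07949 m/day.
Seepage velocity v = q / n_e = 0.07949 / 0.14 = 0.5678 m/day.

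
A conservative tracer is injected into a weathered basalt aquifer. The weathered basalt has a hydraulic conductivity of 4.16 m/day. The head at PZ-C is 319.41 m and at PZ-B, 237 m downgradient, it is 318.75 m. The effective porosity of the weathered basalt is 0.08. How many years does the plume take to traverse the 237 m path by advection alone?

4.48

Hydraulic gradient i = (319.41 − 318.75) / 237 = 0.66 / 237 = 0.002785.
Darcy flux q = K · i = 4.160 × 0.002785 = 0.01158 m/day.
Seepage velocity v = q / n_e = 0.01158 / 0.08 = 0.1448 m/day.
Travel time t = L / v = 237 / 0.1448 = 1637 days = 4.481 years.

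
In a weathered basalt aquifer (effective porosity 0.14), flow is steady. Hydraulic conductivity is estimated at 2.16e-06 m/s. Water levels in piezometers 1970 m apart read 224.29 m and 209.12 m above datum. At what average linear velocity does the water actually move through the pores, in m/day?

0.0103

Convert K: 2.16e-06 m/s × 86400 = 0.1866 m/day.
Hydraulic gradient i = (224.29 − 209.12) / 1970 = 15.17 / 1970 = 0.007701.
Darcy flux q = K · i = 0.1866 × 0.007701 = 0.001437 m/day.
Seepage velocity v = q / n_e = 0.001437 / 0.14 = 0.01026 m/day.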